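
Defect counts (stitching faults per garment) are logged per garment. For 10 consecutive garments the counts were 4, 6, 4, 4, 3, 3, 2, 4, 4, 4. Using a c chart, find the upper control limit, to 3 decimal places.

c̄ = (4 + 6 + 4 + 4 + 3 + 3 + 2 + 4 + 4 + 4) / 10 = 38 / 10 = 3.8000
UCL = c̄ + 3√c̄ = 3.8000 + 3 × √3.8000 = 3.8000 + 3 × 1.9494 = 9.6481

9.648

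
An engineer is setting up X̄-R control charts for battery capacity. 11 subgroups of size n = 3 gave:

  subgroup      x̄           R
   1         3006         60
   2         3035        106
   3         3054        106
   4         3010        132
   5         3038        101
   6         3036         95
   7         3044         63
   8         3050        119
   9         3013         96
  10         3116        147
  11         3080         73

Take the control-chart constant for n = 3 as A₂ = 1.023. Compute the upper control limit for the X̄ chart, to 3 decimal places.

3145.932

X̄̄ = (3006 + 3035 + 3054 + 3010 + 3038 + 3036 + 3044 + 3050 + 3013 + 3116 + 3080) / 11 = 33482.0000 / 11 = 3043.8182
R̄ = (60 + 106 + 106 + 132 + 101 + 95 + 63 + 119 + 96 + 147 + 73) / 11 = 1098.0000 / 11 = 99.8182
UCL = X̄̄ + A₂·R̄ = 3043.8182 + 1.023 × 99.8182 = 3145.9322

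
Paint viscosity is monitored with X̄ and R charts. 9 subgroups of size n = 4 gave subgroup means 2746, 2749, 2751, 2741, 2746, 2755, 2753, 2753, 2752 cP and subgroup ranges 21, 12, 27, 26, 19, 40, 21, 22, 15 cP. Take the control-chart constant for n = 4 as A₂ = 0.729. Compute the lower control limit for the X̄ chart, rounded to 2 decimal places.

X̄̄ = (2746 + 2749 + 2751 + 2741 + 2746 + 2755 + 2753 + 2753 + 2752) / 9 = 24746.0000 / 9 = 2749.5556
R̄ = (21 + 12 + 27 + 26 + 19 + 40 + 21 + 22 + 15) / 9 = 203.0000 / 9 = 22.5556
LCL = X̄̄ − A₂·R̄ = 2749.5556 − 0.729 × 22.5556 = 2733.1126

2733.11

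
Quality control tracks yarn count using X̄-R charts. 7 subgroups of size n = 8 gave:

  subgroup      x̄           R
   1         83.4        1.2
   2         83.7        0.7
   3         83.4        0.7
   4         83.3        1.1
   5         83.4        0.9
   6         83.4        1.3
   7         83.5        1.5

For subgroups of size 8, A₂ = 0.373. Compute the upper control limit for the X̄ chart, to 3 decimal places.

X̄̄ = (83.4 + 83.7 + 83.4 + 83.3 + 83.4 + 83.4 + 83.5) / 7 = 584.1000 / 7 = 83.4429
R̄ = (1.2 + 0.7 + 0.7 + 1.1 + 0.9 + 1.3 + 1.5) / 7 = 7.4000 / 7 = 1.0571
UCL = X̄̄ + A₂·R̄ = 83.4429 + 0.373 × 1.0571 = 83.8372

83.837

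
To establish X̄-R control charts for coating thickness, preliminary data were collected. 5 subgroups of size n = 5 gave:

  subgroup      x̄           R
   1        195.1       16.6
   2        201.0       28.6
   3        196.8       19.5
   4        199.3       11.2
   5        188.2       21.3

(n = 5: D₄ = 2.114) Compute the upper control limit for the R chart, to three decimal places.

R̄ = (16.6 + 28.6 + 19.5 + 11.2 + 21.3) / 5 = 97.2000 / 5 = 19.4400
UCL_R = D₄·R̄ = 2.114 × 19.4400 = 41.0962

41.096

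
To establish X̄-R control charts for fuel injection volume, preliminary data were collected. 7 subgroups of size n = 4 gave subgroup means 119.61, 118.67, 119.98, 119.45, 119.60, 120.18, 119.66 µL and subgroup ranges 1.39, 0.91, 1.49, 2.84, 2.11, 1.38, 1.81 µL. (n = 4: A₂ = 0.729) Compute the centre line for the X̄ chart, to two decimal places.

X̄̄ = (119.61 + 118.67 + 119.98 + 119.45 + 119.60 + 120.18 + 119.66) / 7 = 837.1500 / 7 = 119.5929
CL = X̄̄ = 119.5929

119.59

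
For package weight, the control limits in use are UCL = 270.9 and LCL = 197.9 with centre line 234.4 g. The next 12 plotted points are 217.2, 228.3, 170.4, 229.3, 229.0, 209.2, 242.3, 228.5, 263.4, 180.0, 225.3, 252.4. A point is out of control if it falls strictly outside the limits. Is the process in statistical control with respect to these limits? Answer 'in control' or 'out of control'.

out of control

Compare each point to [197.9, 270.9]: sample 3 = 170.4 < LCL; sample 10 = 180.0 < LCL.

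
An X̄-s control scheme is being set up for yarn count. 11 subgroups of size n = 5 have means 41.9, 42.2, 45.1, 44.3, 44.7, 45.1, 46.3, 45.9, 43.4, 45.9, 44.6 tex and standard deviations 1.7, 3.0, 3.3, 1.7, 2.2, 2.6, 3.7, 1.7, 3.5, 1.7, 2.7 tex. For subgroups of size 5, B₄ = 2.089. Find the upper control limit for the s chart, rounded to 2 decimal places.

s̄ = (1.7 + 3.0 + 3.3 + 1.7 + 2.2 + 2.6 + 3.7 + 1.7 + 3.5 + 1.7 + 2.7) / 11 = 2.5273
UCL_s = B₄·s̄ = 2.089 × 2.5273 = 5.2795

5.28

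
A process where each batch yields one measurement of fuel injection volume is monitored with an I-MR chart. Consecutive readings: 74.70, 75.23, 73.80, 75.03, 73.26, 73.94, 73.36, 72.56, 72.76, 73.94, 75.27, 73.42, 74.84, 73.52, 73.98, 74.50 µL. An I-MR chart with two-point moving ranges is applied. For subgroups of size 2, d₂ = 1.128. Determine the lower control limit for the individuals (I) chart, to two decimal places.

71.29

X̄ = (74.70 + 75.23 + 73.80 + 75.03 + 73.26 + 73.94 + 73.36 + 72.56 + 72.76 + 73.94 + 75.27 + 73.42 + 74.84 + 73.52 + 73.98 + 74.50) / 16 = 74.0069
Moving ranges: 0.53, 1.43, 1.23, 1.77, 0.68, 0.58, 0.80, 0.20, 1.18, 1.33, 1.85, 1.42, 1.32, 0.46, 0.52; M̄R̄ = 15.3000 / 15 = 1.0200
LCL = X̄ − 3·M̄R̄/d₂ = 74.0069 − 3 × 1.0200 / 1.128 = 71.2941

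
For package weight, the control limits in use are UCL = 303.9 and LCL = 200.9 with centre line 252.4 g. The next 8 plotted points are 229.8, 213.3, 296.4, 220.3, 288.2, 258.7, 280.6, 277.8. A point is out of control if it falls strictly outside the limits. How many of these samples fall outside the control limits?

0

All 8 points lie within [200.9, 303.9].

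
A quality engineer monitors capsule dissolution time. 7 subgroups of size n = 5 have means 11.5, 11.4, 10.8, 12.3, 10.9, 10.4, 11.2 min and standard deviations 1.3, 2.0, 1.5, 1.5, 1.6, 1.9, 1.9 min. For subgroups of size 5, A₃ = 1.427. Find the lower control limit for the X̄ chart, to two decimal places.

X̄̄ = (11.5 + 11.4 + 10.8 + 12.3 + 10.9 + 10.4 + 11.2) / 7 = 11.2143
s̄ = (1.3 + 2.0 + 1.5 + 1.5 + 1.6 + 1.9 + 1.9) / 7 = 1.6714
LCL = X̄̄ − A₃·s̄ = 11.2143 − 1.427 × 1.6714 = 8.8292

8.83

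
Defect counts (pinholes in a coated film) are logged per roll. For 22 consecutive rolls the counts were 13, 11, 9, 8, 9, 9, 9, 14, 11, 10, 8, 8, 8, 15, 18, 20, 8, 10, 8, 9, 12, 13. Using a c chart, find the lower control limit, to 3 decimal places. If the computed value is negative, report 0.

1.000

c̄ = (13 + 11 + 9 + 8 + 9 + 9 + 9 + 14 + 11 + 10 + 8 + 8 + 8 + 15 + 18 + 20 + 8 + 10 + 8 + 9 + 12 + 13) / 22 = 240 / 22 = 10.9091
LCL = c̄ − 3√c̄ = 10.9091 − 3 × 3.3029 = 1.0004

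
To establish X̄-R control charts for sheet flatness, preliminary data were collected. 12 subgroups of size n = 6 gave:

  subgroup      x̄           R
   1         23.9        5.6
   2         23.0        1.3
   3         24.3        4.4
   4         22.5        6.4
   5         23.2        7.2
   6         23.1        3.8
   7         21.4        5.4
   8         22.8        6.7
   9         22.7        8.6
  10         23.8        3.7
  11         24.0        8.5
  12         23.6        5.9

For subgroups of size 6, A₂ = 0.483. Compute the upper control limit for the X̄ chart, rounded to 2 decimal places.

25.91

X̄̄ = (23.9 + 23.0 + 24.3 + 22.5 + 23.2 + 23.1 + 21.4 + 22.8 + 22.7 + 23.8 + 24.0 + 23.6) / 12 = 278.3000 / 12 = 23.1917
R̄ = (5.6 + 1.3 + 4.4 + 6.4 + 7.2 + 3.8 + 5.4 + 6.7 + 8.6 + 3.7 + 8.5 + 5.9) / 12 = 67.5000 / 12 = 5.6250
UCL = X̄̄ + A₂·R̄ = 23.1917 + 0.483 × 5.6250 = 25.9085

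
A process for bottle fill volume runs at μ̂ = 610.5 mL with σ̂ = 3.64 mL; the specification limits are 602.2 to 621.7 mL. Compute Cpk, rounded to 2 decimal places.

0.76

Cpu = (USL − μ̂) / (3σ̂) = (621.7 − 610.5) / (3 × 3.64) = 1.0256; Cpl = (μ̂ − LSL) / (3σ̂) = (610.5 − 602.2) / (3 × 3.64) = 0.7601; Cpk = min(Cpu, Cpl) = 0.7601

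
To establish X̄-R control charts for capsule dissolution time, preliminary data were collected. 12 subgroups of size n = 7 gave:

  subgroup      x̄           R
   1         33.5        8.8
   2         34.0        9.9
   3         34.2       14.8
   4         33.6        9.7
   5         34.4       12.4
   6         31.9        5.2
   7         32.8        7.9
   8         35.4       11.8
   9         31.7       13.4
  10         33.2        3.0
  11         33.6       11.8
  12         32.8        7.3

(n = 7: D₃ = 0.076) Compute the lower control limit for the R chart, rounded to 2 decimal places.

0.73

R̄ = (8.8 + 9.9 + 14.8 + 9.7 + 12.4 + 5.2 + 7.9 + 11.8 + 13.4 + 3.0 + 11.8 + 7.3) / 12 = 116.0000 / 12 = 9.6667
LCL_R = D₃·R̄ = 0.076 × 9.6667 = 0.7347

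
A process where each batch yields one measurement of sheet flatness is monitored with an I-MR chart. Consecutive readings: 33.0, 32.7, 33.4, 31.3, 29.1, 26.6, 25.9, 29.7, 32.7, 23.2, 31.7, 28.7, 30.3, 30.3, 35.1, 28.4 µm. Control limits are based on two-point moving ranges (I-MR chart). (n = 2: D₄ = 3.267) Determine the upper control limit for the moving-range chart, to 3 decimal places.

10.759

Moving ranges: 0.3, 0.7, 2.1, 2.2, 2.5, 0.7, 3.8, 3.0, 9.5, 8.5, 3.0, 1.6, 0.0, 4.8, 6.7; M̄R̄ = 49.4000 / 15 = 3.2933
UCL_MR = D₄·M̄R̄ = 3.267 × 3.2933 = 10.7593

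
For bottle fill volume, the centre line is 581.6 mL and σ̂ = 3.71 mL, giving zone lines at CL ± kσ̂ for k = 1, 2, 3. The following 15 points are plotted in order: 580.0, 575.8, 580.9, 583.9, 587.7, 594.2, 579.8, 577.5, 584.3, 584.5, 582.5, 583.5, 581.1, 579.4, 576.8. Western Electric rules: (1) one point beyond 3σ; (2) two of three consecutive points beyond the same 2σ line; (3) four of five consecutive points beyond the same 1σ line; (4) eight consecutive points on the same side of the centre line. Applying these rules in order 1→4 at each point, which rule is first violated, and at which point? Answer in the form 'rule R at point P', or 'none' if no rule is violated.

rule 1 at point 6

Zone of each point (C = within 1σ̂, B = 1σ̂–2σ̂, A = 2σ̂–3σ̂, * = beyond 3σ̂; sign = side of CL): 1:-C, 2:-B, 3:-C, 4:+C, 5:+B, 6:+*, 7:-C, 8:-B, 9:+C, 10:+C, 11:+C, 12:+C, 13:-C, 14:-C, 15:-B
Rule 1 (one point beyond the 3σ limits) is satisfied at point 6.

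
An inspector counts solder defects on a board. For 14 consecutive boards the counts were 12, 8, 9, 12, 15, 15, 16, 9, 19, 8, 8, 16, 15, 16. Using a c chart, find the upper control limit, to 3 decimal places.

c̄ = (12 + 8 + 9 + 12 + 15 + 15 + 16 + 9 + 19 + 8 + 8 + 16 + 15 + 16) / 14 = 178 / 14 = 12.7143
UCL = c̄ + 3√c̄ = 12.7143 + 3 × √12.7143 = 12.7143 + 3 × 3.5657 = 23.4114

23.411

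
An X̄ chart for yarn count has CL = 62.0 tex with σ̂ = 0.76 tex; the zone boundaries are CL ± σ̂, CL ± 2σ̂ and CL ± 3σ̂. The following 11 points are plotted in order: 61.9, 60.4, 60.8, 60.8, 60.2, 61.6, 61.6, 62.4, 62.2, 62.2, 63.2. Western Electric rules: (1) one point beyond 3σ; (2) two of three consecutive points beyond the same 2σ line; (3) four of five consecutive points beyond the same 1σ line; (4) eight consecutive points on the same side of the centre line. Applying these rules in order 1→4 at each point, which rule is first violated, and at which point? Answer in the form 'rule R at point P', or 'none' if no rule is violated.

rule 3 at point 5

Zone of each point (C = within 1σ̂, B = 1σ̂–2σ̂, A = 2σ̂–3σ̂, * = beyond 3σ̂; sign = side of CL): 1:-C, 2:-A, 3:-B, 4:-B, 5:-A, 6:-C, 7:-C, 8:+C, 9:+C, 10:+C, 11:+B
Rule 3 (four of five consecutive points beyond the same 1σ limit) is satisfied at point 5.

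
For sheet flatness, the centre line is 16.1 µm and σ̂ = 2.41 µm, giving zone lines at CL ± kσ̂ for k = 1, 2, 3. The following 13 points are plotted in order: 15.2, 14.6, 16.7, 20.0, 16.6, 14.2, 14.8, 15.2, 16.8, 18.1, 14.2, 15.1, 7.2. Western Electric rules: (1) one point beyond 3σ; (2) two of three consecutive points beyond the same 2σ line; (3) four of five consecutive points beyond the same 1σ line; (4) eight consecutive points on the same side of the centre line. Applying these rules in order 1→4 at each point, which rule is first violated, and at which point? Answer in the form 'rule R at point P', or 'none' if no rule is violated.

rule 1 at point 13

Zone of each point (C = within 1σ̂, B = 1σ̂–2σ̂, A = 2σ̂–3σ̂, * = beyond 3σ̂; sign = side of CL): 1:-C, 2:-C, 3:+C, 4:+B, 5:+C, 6:-C, 7:-C, 8:-C, 9:+C, 10:+C, 11:-C, 12:-C, 13:-*
Rule 1 (one point beyond the 3σ limits) is satisfied at point 13.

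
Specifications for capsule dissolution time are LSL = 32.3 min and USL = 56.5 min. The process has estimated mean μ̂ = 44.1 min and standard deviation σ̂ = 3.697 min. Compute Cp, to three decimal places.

Cp = (USL − LSL) / (6σ̂) = (56.5 − 32.3) / (6 × 3.697) = 24.2000 / 22.1820 = 1.0910

1.091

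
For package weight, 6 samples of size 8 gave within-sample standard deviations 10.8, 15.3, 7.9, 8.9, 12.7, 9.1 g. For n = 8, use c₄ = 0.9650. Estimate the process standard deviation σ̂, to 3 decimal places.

11.174

s̄ = (10.8 + 15.3 + 7.9 + 8.9 + 12.7 + 9.1) / 6 = 10.7833
σ̂ = s̄ / c₄ = 10.7833 / 0.9650 = 11.1744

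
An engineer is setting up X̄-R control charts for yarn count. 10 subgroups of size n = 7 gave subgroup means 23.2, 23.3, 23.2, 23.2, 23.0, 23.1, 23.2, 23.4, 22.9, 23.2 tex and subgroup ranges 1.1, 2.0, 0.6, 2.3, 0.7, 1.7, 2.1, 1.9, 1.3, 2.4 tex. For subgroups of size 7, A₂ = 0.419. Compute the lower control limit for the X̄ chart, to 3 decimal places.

X̄̄ = (23.2 + 23.3 + 23.2 + 23.2 + 23.0 + 23.1 + 23.2 + 23.4 + 22.9 + 23.2) / 10 = 231.7000 / 10 = 23.1700
R̄ = (1.1 + 2.0 + 0.6 + 2.3 + 0.7 + 1.7 + 2.1 + 1.9 + 1.3 + 2.4) / 10 = 16.1000 / 10 = 1.6100
LCL = X̄̄ − A₂·R̄ = 23.1700 − 0.419 × 1.6100 = 22.4954

22.495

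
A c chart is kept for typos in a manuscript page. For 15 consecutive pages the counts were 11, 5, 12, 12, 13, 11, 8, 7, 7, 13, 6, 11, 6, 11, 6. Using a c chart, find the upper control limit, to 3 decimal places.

c̄ = (11 + 5 + 12 + 12 + 13 + 11 + 8 + 7 + 7 + 13 + 6 + 11 + 6 + 11 + 6) / 15 = 139 / 15 = 9.2667
UCL = c̄ + 3√c̄ = 9.2667 + 3 × √9.2667 = 9.2667 + 3 × 3.0441 = 18.3990

18.399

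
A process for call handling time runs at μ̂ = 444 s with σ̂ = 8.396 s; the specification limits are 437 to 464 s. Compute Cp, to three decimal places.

Cp = (USL − LSL) / (6σ̂) = (464 − 437) / (6 × 8.396) = 27.0000 / 50.3760 = 0.5360

0.536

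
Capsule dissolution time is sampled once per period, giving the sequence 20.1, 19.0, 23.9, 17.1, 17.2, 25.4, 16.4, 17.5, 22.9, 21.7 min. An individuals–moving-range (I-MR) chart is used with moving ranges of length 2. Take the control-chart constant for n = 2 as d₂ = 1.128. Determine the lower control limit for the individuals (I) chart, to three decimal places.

X̄ = (20.1 + 19.0 + 23.9 + 17.1 + 17.2 + 25.4 + 16.4 + 17.5 + 22.9 + 21.7) / 10 = 20.1200
Moving ranges: 1.1, 4.9, 6.8, 0.1, 8.2, 9.0, 1.1, 5.4, 1.2; M̄R̄ = 37.8000 / 9 = 4.2000
LCL = X̄ − 3·M̄R̄/d₂ = 20.1200 − 3 × 4.2000 / 1.128 = 8.9498

8.950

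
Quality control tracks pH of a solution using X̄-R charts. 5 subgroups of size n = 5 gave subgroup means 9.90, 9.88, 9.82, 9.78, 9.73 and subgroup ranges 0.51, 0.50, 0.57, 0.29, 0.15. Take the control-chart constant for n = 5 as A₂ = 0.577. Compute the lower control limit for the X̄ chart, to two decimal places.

X̄̄ = (9.90 + 9.88 + 9.82 + 9.78 + 9.73) / 5 = 49.1100 / 5 = 9.8220
R̄ = (0.51 + 0.50 + 0.57 + 0.29 + 0.15) / 5 = 2.0200 / 5 = 0.4040
LCL = X̄̄ − A₂·R̄ = 9.8220 − 0.577 × 0.4040 = 9.5889

9.59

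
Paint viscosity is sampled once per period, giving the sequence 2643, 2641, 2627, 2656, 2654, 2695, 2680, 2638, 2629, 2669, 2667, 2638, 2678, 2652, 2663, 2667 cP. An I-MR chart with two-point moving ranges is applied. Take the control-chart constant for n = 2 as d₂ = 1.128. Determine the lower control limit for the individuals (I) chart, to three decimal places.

2601.807

X̄ = (2643 + 2641 + 2627 + 2656 + 2654 + 2695 + 2680 + 2638 + 2629 + 2669 + 2667 + 2638 + 2678 + 2652 + 2663 + 2667) / 16 = 2656.0625
Moving ranges: 2, 14, 29, 2, 41, 15, 42, 9, 40, 2, 29, 40, 26, 11, 4; M̄R̄ = 306.0000 / 15 = 20.4000
LCL = X̄ − 3·M̄R̄/d₂ = 2656.0625 − 3 × 20.4000 / 1.128 = 2601.8072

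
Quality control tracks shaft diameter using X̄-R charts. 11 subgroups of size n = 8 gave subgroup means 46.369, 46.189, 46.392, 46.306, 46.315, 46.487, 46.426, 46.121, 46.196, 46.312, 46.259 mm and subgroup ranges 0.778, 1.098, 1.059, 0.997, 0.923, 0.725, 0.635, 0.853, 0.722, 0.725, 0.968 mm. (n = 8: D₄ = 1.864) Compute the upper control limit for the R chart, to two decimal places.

R̄ = (0.778 + 1.098 + 1.059 + 0.997 + 0.923 + 0.725 + 0.635 + 0.853 + 0.722 + 0.725 + 0.968) / 11 = 9.4830 / 11 = 0.8621
UCL_R = D₄·R̄ = 1.864 × 0.8621 = 1.6069

1.61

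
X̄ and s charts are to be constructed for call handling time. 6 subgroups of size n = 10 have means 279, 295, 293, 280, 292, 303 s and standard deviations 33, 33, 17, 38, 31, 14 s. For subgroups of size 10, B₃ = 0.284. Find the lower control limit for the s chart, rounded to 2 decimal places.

7.86

s̄ = (33 + 33 + 17 + 38 + 31 + 14) / 6 = 27.6667
LCL_s = B₃·s̄ = 0.284 × 27.6667 = 7.8573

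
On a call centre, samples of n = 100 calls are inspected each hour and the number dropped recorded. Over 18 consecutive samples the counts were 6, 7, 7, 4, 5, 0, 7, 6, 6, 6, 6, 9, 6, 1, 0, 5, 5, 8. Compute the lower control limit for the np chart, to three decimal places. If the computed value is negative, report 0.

p̄ = Σdᵢ / (k·n) = 94 / (18 × 100) = 0.05222
LCL = np̄ − 3·√(np̄(1−p̄)) = 5.2222 − 3 × 2.2247 = -1.4520 → 0 (negative, so LCL = 0)

0.000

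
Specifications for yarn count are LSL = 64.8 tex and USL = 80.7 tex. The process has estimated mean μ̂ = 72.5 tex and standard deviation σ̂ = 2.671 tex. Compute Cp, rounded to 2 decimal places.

0.99

Cp = (USL − LSL) / (6σ̂) = (80.7 − 64.8) / (6 × 2.671) = 15.9000 / 16.0260 = 0.9921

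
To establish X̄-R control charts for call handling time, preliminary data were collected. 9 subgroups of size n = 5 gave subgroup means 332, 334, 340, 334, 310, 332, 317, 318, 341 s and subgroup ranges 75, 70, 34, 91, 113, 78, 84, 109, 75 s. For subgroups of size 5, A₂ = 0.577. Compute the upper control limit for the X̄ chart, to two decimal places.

X̄̄ = (332 + 334 + 340 + 334 + 310 + 332 + 317 + 318 + 341) / 9 = 2958.0000 / 9 = 328.6667
R̄ = (75 + 70 + 34 + 91 + 113 + 78 + 84 + 109 + 75) / 9 = 729.0000 / 9 = 81.0000
UCL = X̄̄ + A₂·R̄ = 328.6667 + 0.577 × 81.0000 = 375.4037

375.40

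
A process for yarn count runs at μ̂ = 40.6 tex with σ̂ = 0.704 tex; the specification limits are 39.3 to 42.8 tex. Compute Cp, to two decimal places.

Cp = (USL − LSL) / (6σ̂) = (42.8 − 39.3) / (6 × 0.704) = 3.5000 / 4.2240 = 0.8286

0.83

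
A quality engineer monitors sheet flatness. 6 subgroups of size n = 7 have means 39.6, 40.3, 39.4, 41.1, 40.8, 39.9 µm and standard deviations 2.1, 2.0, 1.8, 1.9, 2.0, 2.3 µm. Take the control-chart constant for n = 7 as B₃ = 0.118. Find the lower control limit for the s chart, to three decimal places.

s̄ = (2.1 + 2.0 + 1.8 + 1.9 + 2.0 + 2.3) / 6 = 2.0167
LCL_s = B₃·s̄ = 0.118 × 2.0167 = 0.2380

0.238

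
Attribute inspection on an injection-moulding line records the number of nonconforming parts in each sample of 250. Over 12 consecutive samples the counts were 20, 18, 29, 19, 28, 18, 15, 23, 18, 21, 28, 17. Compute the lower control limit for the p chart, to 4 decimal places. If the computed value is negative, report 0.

0.0318

p̄ = Σdᵢ / (k·n) = 254 / (12 × 250) = 0.08467
LCL = p̄ − 3·√(p̄(1−p̄)/n) = 0.08467 − 3 × 0.01761 = 0.03185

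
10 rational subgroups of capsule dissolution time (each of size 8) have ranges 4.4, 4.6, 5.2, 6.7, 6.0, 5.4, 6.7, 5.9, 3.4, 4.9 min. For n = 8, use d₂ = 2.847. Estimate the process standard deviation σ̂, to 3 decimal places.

R̄ = (4.4 + 4.6 + 5.2 + 6.7 + 6.0 + 5.4 + 6.7 + 5.9 + 3.4 + 4.9) / 10 = 5.3200
σ̂ = R̄ / d₂ = 5.3200 / 2.847 = 1.8686

1.869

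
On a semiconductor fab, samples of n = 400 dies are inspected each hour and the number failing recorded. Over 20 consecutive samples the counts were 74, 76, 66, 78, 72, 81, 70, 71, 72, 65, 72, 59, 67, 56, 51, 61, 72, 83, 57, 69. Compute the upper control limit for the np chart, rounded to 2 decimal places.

91.22

p̄ = Σdᵢ / (k·n) = 1372 / (20 × 400) = 0.17150
UCL = np̄ + 3·√(np̄(1−p̄)) = 68.6000 + 3 × √(68.6000×0.82850) = 68.6000 + 3 × 7.5389 = 91.2167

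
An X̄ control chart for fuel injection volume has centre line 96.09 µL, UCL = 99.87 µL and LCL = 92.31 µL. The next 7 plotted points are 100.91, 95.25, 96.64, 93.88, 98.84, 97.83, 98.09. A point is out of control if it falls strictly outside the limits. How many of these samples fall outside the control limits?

1

Compare each point to [92.31, 99.87]: sample 1 = 100.91 > UCL.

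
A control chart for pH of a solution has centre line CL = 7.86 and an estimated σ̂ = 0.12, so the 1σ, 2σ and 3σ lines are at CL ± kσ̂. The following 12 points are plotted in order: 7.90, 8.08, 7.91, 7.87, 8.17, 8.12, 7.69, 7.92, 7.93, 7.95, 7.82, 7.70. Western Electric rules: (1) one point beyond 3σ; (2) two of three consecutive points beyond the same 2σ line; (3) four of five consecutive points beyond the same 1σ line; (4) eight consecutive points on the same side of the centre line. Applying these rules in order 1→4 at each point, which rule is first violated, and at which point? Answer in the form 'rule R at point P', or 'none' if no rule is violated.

Zone of each point (C = within 1σ̂, B = 1σ̂–2σ̂, A = 2σ̂–3σ̂, * = beyond 3σ̂; sign = side of CL): 1:+C, 2:+B, 3:+C, 4:+C, 5:+A, 6:+A, 7:-B, 8:+C, 9:+C, 10:+C, 11:-C, 12:-B
Rule 2 (two of three consecutive points beyond the same 2σ limit) is satisfied at point 6.

rule 2 at point 6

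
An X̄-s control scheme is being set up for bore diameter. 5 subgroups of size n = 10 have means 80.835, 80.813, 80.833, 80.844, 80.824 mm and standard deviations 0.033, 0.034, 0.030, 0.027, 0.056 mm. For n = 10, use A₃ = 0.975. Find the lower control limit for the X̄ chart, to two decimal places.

80.79

X̄̄ = (80.835 + 80.813 + 80.833 + 80.844 + 80.824) / 5 = 80.8298
s̄ = (0.033 + 0.034 + 0.030 + 0.027 + 0.056) / 5 = 0.0360
LCL = X̄̄ − A₃·s̄ = 80.8298 − 0.975 × 0.0360 = 80.7947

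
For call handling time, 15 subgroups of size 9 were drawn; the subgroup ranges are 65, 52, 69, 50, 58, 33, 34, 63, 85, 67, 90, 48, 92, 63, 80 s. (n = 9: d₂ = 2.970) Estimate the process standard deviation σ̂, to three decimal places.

21.302

R̄ = (65 + 52 + 69 + 50 + 58 + 33 + 34 + 63 + 85 + 67 + 90 + 48 + 92 + 63 + 80) / 15 = 63.2667
σ̂ = R̄ / d₂ = 63.2667 / 2.970 = 21.3019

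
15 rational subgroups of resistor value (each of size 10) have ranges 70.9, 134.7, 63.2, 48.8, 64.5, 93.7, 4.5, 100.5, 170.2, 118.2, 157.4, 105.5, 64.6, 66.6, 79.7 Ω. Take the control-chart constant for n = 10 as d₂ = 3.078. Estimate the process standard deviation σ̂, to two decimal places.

29.09

R̄ = (70.9 + 134.7 + 63.2 + 48.8 + 64.5 + 93.7 + 4.5 + 100.5 + 170.2 + 118.2 + 157.4 + 105.5 + 64.6 + 66.6 + 79.7) / 15 = 89.5333
σ̂ = R̄ / d₂ = 89.5333 / 3.078 = 29.0882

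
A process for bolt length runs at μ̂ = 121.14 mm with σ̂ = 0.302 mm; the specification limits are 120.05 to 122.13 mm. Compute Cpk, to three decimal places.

Cpu = (USL − μ̂) / (3σ̂) = (122.13 − 121.14) / (3 × 0.302) = 1.0927; Cpl = (μ̂ − LSL) / (3σ̂) = (121.14 − 120.05) / (3 × 0.302) = 1.2031; Cpk = min(Cpu, Cpl) = 1.0927

1.093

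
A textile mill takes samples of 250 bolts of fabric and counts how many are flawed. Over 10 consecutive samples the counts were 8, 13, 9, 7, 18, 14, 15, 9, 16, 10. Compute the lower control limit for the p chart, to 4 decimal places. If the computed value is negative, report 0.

0.0072

p̄ = Σdᵢ / (k·n) = 119 / (10 × 250) = 0.04760
LCL = p̄ − 3·√(p̄(1−p̄)/n) = 0.04760 − 3 × 0.01347 = 0.00720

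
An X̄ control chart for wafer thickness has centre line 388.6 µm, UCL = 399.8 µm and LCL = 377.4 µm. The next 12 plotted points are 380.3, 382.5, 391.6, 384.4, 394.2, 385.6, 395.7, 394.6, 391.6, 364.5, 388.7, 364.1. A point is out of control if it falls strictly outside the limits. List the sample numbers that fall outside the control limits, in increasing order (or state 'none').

10, 12

Compare each point to [377.4, 399.8]: sample 10 = 364.5 < LCL; sample 12 = 364.1 < LCL.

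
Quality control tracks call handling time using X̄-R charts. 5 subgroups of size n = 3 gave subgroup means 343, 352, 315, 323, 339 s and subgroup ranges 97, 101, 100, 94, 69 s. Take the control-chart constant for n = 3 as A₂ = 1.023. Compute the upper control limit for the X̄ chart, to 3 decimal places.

X̄̄ = (343 + 352 + 315 + 323 + 339) / 5 = 1672.0000 / 5 = 334.4000
R̄ = (97 + 101 + 100 + 94 + 69) / 5 = 461.0000 / 5 = 92.2000
UCL = X̄̄ + A₂·R̄ = 334.4000 + 1.023 × 92.2000 = 428.7206

428.721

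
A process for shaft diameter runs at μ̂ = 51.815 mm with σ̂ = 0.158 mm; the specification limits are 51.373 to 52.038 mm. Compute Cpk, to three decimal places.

0.470

Cpu = (USL − μ̂) / (3σ̂) = (52.038 − 51.815) / (3 × 0.158) = 0.4705; Cpl = (μ̂ − LSL) / (3σ̂) = (51.815 − 51.373) / (3 × 0.158) = 0.9325; Cpk = min(Cpu, Cpl) = 0.4705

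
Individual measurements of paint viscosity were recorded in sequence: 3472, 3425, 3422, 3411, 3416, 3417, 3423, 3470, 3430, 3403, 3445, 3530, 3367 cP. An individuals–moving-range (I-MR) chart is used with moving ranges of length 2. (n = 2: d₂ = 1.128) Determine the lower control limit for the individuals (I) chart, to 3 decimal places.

X̄ = (3472 + 3425 + 3422 + 3411 + 3416 + 3417 + 3423 + 3470 + 3430 + 3403 + 3445 + 3530 + 3367) / 13 = 3433.1538
Moving ranges: 47, 3, 11, 5, 1, 6, 47, 40, 27, 42, 85, 163; M̄R̄ = 477.0000 / 12 = 39.7500
LCL = X̄ − 3·M̄R̄/d₂ = 3433.1538 − 3 × 39.7500 / 1.128 = 3327.4358

3327.436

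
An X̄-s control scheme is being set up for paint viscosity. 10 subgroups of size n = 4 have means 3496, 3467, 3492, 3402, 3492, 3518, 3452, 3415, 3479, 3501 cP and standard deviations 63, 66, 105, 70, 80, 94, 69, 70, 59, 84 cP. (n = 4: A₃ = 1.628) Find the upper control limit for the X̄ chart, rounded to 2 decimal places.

X̄̄ = (3496 + 3467 + 3492 + 3402 + 3492 + 3518 + 3452 + 3415 + 3479 + 3501) / 10 = 3471.4000
s̄ = (63 + 66 + 105 + 70 + 80 + 94 + 69 + 70 + 59 + 84) / 10 = 76.0000
UCL = X̄̄ + A₃·s̄ = 3471.4000 + 1.628 × 76.0000 = 3595.1280

3595.13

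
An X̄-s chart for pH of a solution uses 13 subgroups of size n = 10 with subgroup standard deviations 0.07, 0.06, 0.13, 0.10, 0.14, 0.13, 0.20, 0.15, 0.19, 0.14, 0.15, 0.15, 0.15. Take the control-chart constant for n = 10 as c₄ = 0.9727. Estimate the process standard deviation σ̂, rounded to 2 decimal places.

0.14

s̄ = (0.07 + 0.06 + 0.13 + 0.10 + 0.14 + 0.13 + 0.20 + 0.15 + 0.19 + 0.14 + 0.15 + 0.15 + 0.15) / 13 = 0.1354
σ̂ = s̄ / c₄ = 0.1354 / 0.9727 = 0.1392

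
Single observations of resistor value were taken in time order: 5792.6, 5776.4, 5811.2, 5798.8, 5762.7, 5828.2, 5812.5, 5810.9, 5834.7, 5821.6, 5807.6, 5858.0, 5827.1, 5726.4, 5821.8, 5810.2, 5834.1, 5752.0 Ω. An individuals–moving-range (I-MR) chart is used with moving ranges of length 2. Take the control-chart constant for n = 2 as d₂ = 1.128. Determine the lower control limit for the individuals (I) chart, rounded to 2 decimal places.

X̄ = (5792.6 + 5776.4 + 5811.2 + 5798.8 + 5762.7 + 5828.2 + 5812.5 + 5810.9 + 5834.7 + 5821.6 + 5807.6 + 5858.0 + 5827.1 + 5726.4 + 5821.8 + 5810.2 + 5834.1 + 5752.0) / 18 = 5804.8222
Moving ranges: 16.2, 34.8, 12.4, 36.1, 65.5, 15.7, 1.6, 23.8, 13.1, 14.0, 50.4, 30.9, 100.7, 95.4, 11.6, 23.9, 82.1; M̄R̄ = 628.2000 / 17 = 36.9529
LCL = X̄ − 3·M̄R̄/d₂ = 5804.8222 − 3 × 36.9529 / 1.128 = 5706.5431

5706.54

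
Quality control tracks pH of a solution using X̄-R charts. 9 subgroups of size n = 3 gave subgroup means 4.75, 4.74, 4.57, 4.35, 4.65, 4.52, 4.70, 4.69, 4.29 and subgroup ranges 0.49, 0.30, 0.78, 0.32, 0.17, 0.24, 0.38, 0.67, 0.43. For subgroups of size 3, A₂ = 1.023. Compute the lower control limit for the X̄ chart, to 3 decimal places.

4.155

X̄̄ = (4.75 + 4.74 + 4.57 + 4.35 + 4.65 + 4.52 + 4.70 + 4.69 + 4.29) / 9 = 41.2600 / 9 = 4.5844
R̄ = (0.49 + 0.30 + 0.78 + 0.32 + 0.17 + 0.24 + 0.38 + 0.67 + 0.43) / 9 = 3.7800 / 9 = 0.4200
LCL = X̄̄ − A₂·R̄ = 4.5844 − 1.023 × 0.4200 = 4.1548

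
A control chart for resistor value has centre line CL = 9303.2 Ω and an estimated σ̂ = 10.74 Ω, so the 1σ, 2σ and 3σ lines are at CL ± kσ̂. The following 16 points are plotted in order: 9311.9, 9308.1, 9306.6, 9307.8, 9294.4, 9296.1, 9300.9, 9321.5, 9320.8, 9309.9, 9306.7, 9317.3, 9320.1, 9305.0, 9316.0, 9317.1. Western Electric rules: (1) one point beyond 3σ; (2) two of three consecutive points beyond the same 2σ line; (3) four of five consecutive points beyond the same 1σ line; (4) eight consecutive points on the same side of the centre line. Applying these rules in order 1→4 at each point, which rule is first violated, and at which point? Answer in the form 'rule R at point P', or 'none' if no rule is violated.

rule 4 at point 15

Zone of each point (C = within 1σ̂, B = 1σ̂–2σ̂, A = 2σ̂–3σ̂, * = beyond 3σ̂; sign = side of CL): 1:+C, 2:+C, 3:+C, 4:+C, 5:-C, 6:-C, 7:-C, 8:+B, 9:+B, 10:+C, 11:+C, 12:+B, 13:+B, 14:+C, 15:+B, 16:+B
Rule 4 (eight consecutive points on the same side of the centre line) is satisfied at point 15.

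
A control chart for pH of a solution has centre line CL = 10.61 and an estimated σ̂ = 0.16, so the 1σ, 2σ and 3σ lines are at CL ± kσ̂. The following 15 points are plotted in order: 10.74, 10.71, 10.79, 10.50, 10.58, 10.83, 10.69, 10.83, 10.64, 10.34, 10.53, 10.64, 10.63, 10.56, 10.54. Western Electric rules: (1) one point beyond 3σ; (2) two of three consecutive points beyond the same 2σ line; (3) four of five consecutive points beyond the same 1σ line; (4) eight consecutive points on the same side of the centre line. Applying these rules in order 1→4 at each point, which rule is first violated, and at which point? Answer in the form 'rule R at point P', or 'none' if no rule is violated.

Zone of each point (C = within 1σ̂, B = 1σ̂–2σ̂, A = 2σ̂–3σ̂, * = beyond 3σ̂; sign = side of CL): 1:+C, 2:+C, 3:+B, 4:-C, 5:-C, 6:+B, 7:+C, 8:+B, 9:+C, 10:-B, 11:-C, 12:+C, 13:+C, 14:-C, 15:-C
No rule fires across all 15 points.

none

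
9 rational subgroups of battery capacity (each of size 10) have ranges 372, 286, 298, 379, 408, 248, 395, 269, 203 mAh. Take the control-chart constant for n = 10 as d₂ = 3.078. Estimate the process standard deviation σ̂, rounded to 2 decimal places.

R̄ = (372 + 286 + 298 + 379 + 408 + 248 + 395 + 269 + 203) / 9 = 317.5556
σ̂ = R̄ / d₂ = 317.5556 / 3.078 = 103.1694

103.17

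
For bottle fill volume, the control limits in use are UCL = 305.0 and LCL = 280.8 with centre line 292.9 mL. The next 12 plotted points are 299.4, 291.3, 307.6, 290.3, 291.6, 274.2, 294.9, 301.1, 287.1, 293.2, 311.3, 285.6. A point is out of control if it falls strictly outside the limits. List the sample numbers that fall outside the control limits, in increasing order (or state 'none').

Compare each point to [280.8, 305.0]: sample 3 = 307.6 > UCL; sample 6 = 274.2 < LCL; sample 11 = 311.3 > UCL.

3, 6, 11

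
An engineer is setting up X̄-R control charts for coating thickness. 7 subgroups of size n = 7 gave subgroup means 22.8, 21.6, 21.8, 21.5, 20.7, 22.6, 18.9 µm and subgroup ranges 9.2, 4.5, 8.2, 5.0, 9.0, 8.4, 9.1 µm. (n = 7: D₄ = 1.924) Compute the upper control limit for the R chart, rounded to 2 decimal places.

R̄ = (9.2 + 4.5 + 8.2 + 5.0 + 9.0 + 8.4 + 9.1) / 7 = 53.4000 / 7 = 7.6286
UCL_R = D₄·R̄ = 1.924 × 7.6286 = 14.6774

14.68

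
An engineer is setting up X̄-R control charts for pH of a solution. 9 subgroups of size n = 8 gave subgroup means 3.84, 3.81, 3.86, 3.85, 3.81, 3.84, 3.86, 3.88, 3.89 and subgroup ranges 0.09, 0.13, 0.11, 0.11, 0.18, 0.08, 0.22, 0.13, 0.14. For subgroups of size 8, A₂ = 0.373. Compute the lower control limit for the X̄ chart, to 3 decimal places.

X̄̄ = (3.84 + 3.81 + 3.86 + 3.85 + 3.81 + 3.84 + 3.86 + 3.88 + 3.89) / 9 = 34.6400 / 9 = 3.8489
R̄ = (0.09 + 0.13 + 0.11 + 0.11 + 0.18 + 0.08 + 0.22 + 0.13 + 0.14) / 9 = 1.1900 / 9 = 0.1322
LCL = X̄̄ − A₂·R̄ = 3.8489 − 0.373 × 0.1322 = 3.7996

3.800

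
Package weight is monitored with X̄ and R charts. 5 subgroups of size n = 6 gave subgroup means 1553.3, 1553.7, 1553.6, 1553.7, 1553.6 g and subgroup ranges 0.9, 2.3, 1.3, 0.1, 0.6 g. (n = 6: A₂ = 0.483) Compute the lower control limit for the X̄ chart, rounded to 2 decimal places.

1553.08

X̄̄ = (1553.3 + 1553.7 + 1553.6 + 1553.7 + 1553.6) / 5 = 7767.9000 / 5 = 1553.5800
R̄ = (0.9 + 2.3 + 1.3 + 0.1 + 0.6) / 5 = 5.2000 / 5 = 1.0400
LCL = X̄̄ − A₂·R̄ = 1553.5800 − 0.483 × 1.0400 = 1553.0777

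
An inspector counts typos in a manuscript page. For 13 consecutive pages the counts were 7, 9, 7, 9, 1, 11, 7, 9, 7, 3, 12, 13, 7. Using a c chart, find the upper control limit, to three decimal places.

c̄ = (7 + 9 + 7 + 9 + 1 + 11 + 7 + 9 + 7 + 3 + 12 + 13 + 7) / 13 = 102 / 13 = 7.8462
UCL = c̄ + 3√c̄ = 7.8462 + 3 × √7.8462 = 7.8462 + 3 × 2.8011 = 16.2494

16.249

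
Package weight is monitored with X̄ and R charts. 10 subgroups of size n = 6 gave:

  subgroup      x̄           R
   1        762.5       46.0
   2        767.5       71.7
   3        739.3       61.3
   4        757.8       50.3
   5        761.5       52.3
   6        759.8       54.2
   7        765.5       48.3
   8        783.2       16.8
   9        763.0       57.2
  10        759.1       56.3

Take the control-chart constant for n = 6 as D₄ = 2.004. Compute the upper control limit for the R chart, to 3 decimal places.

R̄ = (46.0 + 71.7 + 61.3 + 50.3 + 52.3 + 54.2 + 48.3 + 16.8 + 57.2 + 56.3) / 10 = 514.4000 / 10 = 51.4400
UCL_R = D₄·R̄ = 2.004 × 51.4400 = 103.0858

103.086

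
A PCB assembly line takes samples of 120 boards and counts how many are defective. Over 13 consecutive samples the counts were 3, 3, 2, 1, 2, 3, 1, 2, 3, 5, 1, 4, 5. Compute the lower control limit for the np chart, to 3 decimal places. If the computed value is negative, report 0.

0.000

p̄ = Σdᵢ / (k·n) = 35 / (13 × 120) = 0.02244
LCL = np̄ − 3·√(np̄(1−p̄)) = 2.6923 − 3 × 1.6223 = -2.1746 → 0 (negative, so LCL = 0)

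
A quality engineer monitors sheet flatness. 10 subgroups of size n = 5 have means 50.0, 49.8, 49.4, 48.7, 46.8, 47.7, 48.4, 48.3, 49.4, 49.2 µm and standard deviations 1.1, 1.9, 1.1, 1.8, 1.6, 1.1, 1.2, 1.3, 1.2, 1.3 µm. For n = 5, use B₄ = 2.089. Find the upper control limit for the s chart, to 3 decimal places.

s̄ = (1.1 + 1.9 + 1.1 + 1.8 + 1.6 + 1.1 + 1.2 + 1.3 + 1.2 + 1.3) / 10 = 1.3600
UCL_s = B₄·s̄ = 2.089 × 1.3600 = 2.8410

2.841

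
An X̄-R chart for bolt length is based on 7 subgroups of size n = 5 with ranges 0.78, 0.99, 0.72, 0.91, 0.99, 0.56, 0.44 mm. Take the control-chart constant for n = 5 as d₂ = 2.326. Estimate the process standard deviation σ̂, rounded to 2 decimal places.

0.33

R̄ = (0.78 + 0.99 + 0.72 + 0.91 + 0.99 + 0.56 + 0.44) / 7 = 0.7700
σ̂ = R̄ / d₂ = 0.7700 / 2.326 = 0.3310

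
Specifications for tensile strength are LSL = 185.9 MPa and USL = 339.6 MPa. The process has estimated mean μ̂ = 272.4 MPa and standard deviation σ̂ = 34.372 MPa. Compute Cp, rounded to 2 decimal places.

Cp = (USL − LSL) / (6σ̂) = (339.6 − 185.9) / (6 × 34.372) = 153.7000 / 206.2320 = 0.7453

0.75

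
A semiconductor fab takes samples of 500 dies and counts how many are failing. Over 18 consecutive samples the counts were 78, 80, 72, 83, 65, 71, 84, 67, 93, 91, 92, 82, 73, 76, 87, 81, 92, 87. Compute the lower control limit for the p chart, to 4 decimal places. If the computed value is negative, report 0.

0.1122

p̄ = Σdᵢ / (k·n) = 1454 / (18 × 500) = 0.16156
LCL = p̄ − 3·√(p̄(1−p̄)/n) = 0.16156 − 3 × 0.01646 = 0.11218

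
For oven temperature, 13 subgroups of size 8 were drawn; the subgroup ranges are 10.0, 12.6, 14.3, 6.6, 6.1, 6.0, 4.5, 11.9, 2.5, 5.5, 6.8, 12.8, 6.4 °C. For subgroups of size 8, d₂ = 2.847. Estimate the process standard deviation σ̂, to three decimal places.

R̄ = (10.0 + 12.6 + 14.3 + 6.6 + 6.1 + 6.0 + 4.5 + 11.9 + 2.5 + 5.5 + 6.8 + 12.8 + 6.4) / 13 = 8.1538
σ̂ = R̄ / d₂ = 8.1538 / 2.847 = 2.8640

2.864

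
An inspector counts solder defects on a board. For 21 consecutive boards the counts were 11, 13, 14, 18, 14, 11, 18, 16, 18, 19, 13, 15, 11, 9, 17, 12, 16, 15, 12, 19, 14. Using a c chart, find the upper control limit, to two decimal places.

c̄ = (11 + 13 + 14 + 18 + 14 + 11 + 18 + 16 + 18 + 19 + 13 + 15 + 11 + 9 + 17 + 12 + 16 + 15 + 12 + 19 + 14) / 21 = 305 / 21 = 14.5238
UCL = c̄ + 3√c̄ = 14.5238 + 3 × √14.5238 = 14.5238 + 3 × 3.8110 = 25.9568

25.96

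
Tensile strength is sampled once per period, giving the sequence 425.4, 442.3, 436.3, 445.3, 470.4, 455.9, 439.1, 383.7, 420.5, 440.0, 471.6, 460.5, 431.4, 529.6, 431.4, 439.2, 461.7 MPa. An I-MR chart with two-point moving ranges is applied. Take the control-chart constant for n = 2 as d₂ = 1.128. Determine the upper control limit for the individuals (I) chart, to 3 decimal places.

528.998

X̄ = (425.4 + 442.3 + 436.3 + 445.3 + 470.4 + 455.9 + 439.1 + 383.7 + 420.5 + 440.0 + 471.6 + 460.5 + 431.4 + 529.6 + 431.4 + 439.2 + 461.7) / 17 = 446.1353
Moving ranges: 16.9, 6.0, 9.0, 25.1, 14.5, 16.8, 55.4, 36.8, 19.5, 31.6, 11.1, 29.1, 98.2, 98.2, 7.8, 22.5; M̄R̄ = 498.5000 / 16 = 31.1562
UCL = X̄ + 3·M̄R̄/d₂ = 446.1353 + 3 × 31.1562 / 1.128 = 528.9977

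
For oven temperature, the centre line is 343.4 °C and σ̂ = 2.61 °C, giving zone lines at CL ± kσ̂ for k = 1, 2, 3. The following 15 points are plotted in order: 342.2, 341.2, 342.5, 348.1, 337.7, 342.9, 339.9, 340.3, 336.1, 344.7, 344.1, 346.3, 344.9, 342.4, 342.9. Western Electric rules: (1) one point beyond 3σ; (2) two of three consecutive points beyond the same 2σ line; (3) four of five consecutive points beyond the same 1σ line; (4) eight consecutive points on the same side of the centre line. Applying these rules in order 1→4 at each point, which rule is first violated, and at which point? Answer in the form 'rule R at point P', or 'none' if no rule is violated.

Zone of each point (C = within 1σ̂, B = 1σ̂–2σ̂, A = 2σ̂–3σ̂, * = beyond 3σ̂; sign = side of CL): 1:-C, 2:-C, 3:-C, 4:+B, 5:-A, 6:-C, 7:-B, 8:-B, 9:-A, 10:+C, 11:+C, 12:+B, 13:+C, 14:-C, 15:-C
Rule 3 (four of five consecutive points beyond the same 1σ limit) is satisfied at point 9.

rule 3 at point 9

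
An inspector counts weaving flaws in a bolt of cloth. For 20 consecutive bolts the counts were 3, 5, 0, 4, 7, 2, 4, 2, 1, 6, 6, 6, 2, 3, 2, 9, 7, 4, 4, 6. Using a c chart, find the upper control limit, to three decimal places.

10.261

c̄ = (3 + 5 + 0 + 4 + 7 + 2 + 4 + 2 + 1 + 6 + 6 + 6 + 2 + 3 + 2 + 9 + 7 + 4 + 4 + 6) / 20 = 83 / 20 = 4.1500
UCL = c̄ + 3√c̄ = 4.1500 + 3 × √4.1500 = 4.1500 + 3 × 2.0372 = 10.2615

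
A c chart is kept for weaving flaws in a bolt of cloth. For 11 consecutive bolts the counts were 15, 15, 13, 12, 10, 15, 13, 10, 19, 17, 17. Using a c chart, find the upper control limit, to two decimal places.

25.48

c̄ = (15 + 15 + 13 + 12 + 10 + 15 + 13 + 10 + 19 + 17 + 17) / 11 = 156 / 11 = 14.1818
UCL = c̄ + 3√c̄ = 14.1818 + 3 × √14.1818 = 14.1818 + 3 × 3.7659 = 25.4794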